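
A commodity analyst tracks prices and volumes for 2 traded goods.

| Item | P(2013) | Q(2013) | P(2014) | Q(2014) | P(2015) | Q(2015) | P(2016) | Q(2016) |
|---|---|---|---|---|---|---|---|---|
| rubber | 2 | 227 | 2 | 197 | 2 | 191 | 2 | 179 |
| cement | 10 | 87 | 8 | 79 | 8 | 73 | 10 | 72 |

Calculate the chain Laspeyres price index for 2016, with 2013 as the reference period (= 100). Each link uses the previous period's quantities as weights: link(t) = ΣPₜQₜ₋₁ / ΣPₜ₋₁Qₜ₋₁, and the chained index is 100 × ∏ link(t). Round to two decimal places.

Link 2013→2014:
ΣP(2014)Q(2013) = 2×227 + 8×87 = 454 + 696 = 1150
ΣP(2013)Q(2013) = 2×227 + 10×87 = 454 + 870 = 1324
link = 1150/1324 = 0.868580
Link 2014→2015:
ΣP(2015)Q(2014) = 2×197 + 8×79 = 394 + 632 = 1026
ΣP(2014)Q(2014) = 2×197 + 8×79 = 394 + 632 = 1026
link = 1026/1026 = 1.000000
Link 2015→2016:
ΣP(2016)Q(2015) = 2×191 + 10×73 = 382 + 730 = 1112
ΣP(2015)Q(2015) = 2×191 + 8×73 = 382 + 584 = 966
link = 1112/966 = 1.151139
Chained index = 100 × 0.868580 × 1.000000 × 1.151139 = 99.9856

99.99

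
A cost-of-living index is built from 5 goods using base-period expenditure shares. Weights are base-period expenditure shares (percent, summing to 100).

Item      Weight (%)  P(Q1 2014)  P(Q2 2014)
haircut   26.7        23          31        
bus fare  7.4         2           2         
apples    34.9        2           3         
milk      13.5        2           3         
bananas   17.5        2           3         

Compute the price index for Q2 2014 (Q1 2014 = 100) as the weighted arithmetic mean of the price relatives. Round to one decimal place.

142.2

haircut: 26.7 × (31/23) = 26.7 × 1.347826 = 35.9870
bus fare: 7.4 × (2/2) = 7.4 × 1.000000 = 7.4000
apples: 34.9 × (3/2) = 34.9 × 1.500000 = 52.3500
milk: 13.5 × (3/2) = 13.5 × 1.500000 = 20.2500
bananas: 17.5 × (3/2) = 17.5 × 1.500000 = 26.2500
Index = Σ wᵢ·(p₁ᵢ/p₀ᵢ) = 35.9870 + 7.4000 + 52.3500 + 20.2500 + 26.2500 = 142.2370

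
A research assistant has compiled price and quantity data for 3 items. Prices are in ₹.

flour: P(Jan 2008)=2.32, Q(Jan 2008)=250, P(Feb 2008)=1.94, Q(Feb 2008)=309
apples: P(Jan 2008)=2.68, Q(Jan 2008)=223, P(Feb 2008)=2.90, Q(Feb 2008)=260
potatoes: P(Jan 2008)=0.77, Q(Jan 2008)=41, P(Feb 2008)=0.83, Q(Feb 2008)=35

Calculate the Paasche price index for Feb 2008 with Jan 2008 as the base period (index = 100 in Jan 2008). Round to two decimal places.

95.97

Paasche price index uses current-period quantities as weights.
ΣP(Feb 2008)·Q(Feb 2008) = 1.94×309 + 2.90×260 + 0.83×35 = 599.46 + 754 + 29.05 = 1382.51
ΣP(Jan 2008)·Q(Feb 2008) = 2.32×309 + 2.68×260 + 0.77×35 = 716.88 + 696.8 + 26.95 = 1440.63
Index = 1382.51 / 1440.63 × 100 = 95.9657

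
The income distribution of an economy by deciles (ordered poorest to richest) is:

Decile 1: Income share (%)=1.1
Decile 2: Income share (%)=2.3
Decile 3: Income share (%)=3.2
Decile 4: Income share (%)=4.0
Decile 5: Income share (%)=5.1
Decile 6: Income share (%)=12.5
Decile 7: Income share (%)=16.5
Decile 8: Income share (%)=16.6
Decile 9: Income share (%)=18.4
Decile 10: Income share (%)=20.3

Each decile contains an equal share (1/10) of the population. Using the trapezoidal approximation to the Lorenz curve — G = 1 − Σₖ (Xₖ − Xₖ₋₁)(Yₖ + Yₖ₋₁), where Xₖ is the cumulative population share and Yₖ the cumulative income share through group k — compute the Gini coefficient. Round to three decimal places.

0.397

Cumulative income shares Yₖ: 0.0110, 0.0340, 0.0660, 0.1060, 0.1570, 0.2820, 0.4470, 0.6130, 0.7970, 1.0000
Σ (Xₖ−Xₖ₋₁)(Yₖ+Yₖ₋₁) = (1/10)(0.0110+0.0000) + (1/10)(0.0340+0.0110) + (1/10)(0.0660+0.0340) + (1/10)(0.1060+0.0660) + (1/10)(0.1570+0.1060) + (1/10)(0.2820+0.1570) + (1/10)(0.4470+0.2820) + (1/10)(0.6130+0.4470) + (1/10)(0.7970+0.6130) + (1/10)(1.0000+0.7970)
  = 0.0011 + 0.0045 + 0.0100 + 0.0172 + 0.0263 + 0.0439 + 0.0729 + 0.1060 + 0.1410 + 0.1797 = 0.6026
G = 1 − 0.6026 = 0.3974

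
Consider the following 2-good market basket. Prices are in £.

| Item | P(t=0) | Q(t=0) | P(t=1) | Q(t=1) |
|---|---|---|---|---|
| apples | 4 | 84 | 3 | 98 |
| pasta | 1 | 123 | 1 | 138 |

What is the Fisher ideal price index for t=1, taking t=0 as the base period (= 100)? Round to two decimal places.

81.60

Laspeyres component (base-period weights):
ΣP(t=1)Q(t=0) = 3×84 + 1×123 = 252 + 123 = 375
ΣP(t=0)Q(t=0) = 4×84 + 1×123 = 336 + 123 = 459
L = 375 / 459 × 100 = 81.6993
Paasche component (current-period weights):
ΣP(t=1)Q(t=1) = 3×98 + 1×138 = 294 + 138 = 432
ΣP(t=0)Q(t=1) = 4×98 + 1×138 = 392 + 138 = 530
P = 432 / 530 × 100 = 81.5094
Fisher = √(L × P) = √(81.6993 × 81.5094) = 81.6043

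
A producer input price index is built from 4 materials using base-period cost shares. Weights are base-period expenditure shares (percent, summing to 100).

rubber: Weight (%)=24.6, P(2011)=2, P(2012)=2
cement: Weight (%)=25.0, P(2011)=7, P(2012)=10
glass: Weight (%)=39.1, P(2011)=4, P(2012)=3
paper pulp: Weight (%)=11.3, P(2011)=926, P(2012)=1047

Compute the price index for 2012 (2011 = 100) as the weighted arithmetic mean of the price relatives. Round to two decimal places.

rubber: 24.6 × (2/2) = 24.6 × 1.000000 = 24.6000
cement: 25.0 × (10/7) = 25.0 × 1.428571 = 35.7143
glass: 39.1 × (3/4) = 39.1 × 0.750000 = 29.3250
paper pulp: 11.3 × (1047/926) = 11.3 × 1.130670 = 12.7766
Index = Σ wᵢ·(p₁ᵢ/p₀ᵢ) = 24.6000 + 35.7143 + 29.3250 + 12.7766 = 102.4159

102.42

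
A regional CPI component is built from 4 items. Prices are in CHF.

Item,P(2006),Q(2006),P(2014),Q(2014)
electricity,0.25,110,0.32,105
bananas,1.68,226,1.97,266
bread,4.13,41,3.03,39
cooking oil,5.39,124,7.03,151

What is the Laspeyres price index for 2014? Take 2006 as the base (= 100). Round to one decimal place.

Laspeyres price index uses base-period quantities as weights.
ΣP(2014)·Q(2006) = 0.32×110 + 1.97×226 + 3.03×41 + 7.03×124 = 35.2 + 445.22 + 124.23 + 871.72 = 1476.37
ΣP(2006)·Q(2006) = 0.25×110 + 1.68×226 + 4.13×41 + 5.39×124 = 27.5 + 379.68 + 169.33 + 668.36 = 1244.87
Index = 1476.37 / 1244.87 × 100 = 118.5963

118.6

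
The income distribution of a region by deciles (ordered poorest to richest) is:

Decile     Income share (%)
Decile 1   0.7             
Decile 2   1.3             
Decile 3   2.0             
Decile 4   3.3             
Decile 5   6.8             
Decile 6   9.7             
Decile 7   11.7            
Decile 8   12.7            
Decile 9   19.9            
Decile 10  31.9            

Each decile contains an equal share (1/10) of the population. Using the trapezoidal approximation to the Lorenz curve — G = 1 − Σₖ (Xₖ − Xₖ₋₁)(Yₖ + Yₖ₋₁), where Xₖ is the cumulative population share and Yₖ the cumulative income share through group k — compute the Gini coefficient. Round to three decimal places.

Cumulative income shares Yₖ: 0.0070, 0.0200, 0.0400, 0.0730, 0.1410, 0.2380, 0.3550, 0.4820, 0.6810, 1.0000
Σ (Xₖ−Xₖ₋₁)(Yₖ+Yₖ₋₁) = (1/10)(0.0070+0.0000) + (1/10)(0.0200+0.0070) + (1/10)(0.0400+0.0200) + (1/10)(0.0730+0.0400) + (1/10)(0.1410+0.0730) + (1/10)(0.2380+0.1410) + (1/10)(0.3550+0.2380) + (1/10)(0.4820+0.3550) + (1/10)(0.6810+0.4820) + (1/10)(1.0000+0.6810)
  = 0.0007 + 0.0027 + 0.0060 + 0.0113 + 0.0214 + 0.0379 + 0.0593 + 0.0837 + 0.1163 + 0.1681 = 0.5074
G = 1 − 0.5074 = 0.4926

0.493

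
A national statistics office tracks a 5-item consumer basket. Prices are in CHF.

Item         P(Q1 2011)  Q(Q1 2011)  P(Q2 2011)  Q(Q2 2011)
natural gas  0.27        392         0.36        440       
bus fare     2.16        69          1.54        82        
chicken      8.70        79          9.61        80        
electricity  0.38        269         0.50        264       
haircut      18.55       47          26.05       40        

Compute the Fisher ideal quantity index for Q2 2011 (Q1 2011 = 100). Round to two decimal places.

94.94

Laspeyres component (base-period weights):
ΣP(Q1 2011)Q(Q2 2011) = 0.27×440 + 2.16×82 + 8.70×80 + 0.38×264 + 18.55×40 = 118.8 + 177.12 + 696 + 100.32 + 742 = 1834.24
ΣP(Q1 2011)Q(Q1 2011) = 0.27×392 + 2.16×69 + 8.70×79 + 0.38×269 + 18.55×47 = 105.84 + 149.04 + 687.3 + 102.22 + 871.85 = 1916.25
L = 1834.24 / 1916.25 × 100 = 95.7203
Paasche component (current-period weights):
ΣP(Q2 2011)Q(Q2 2011) = 0.36×440 + 1.54×82 + 9.61×80 + 0.50×264 + 26.05×40 = 158.4 + 126.28 + 768.8 + 132 + 1042 = 2227.48
ΣP(Q2 2011)Q(Q1 2011) = 0.36×392 + 1.54×69 + 9.61×79 + 0.50×269 + 26.05×47 = 141.12 + 106.26 + 759.19 + 134.5 + 1224.35 = 2365.42
P = 2227.48 / 2365.42 × 100 = 94.1685
Fisher = √(L × P) = √(95.7203 × 94.1685) = 94.9412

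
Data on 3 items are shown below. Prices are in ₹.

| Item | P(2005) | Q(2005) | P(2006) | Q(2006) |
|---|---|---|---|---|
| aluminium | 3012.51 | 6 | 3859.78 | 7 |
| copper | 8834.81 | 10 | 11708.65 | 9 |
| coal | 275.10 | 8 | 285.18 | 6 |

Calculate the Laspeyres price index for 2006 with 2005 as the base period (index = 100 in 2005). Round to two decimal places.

131.21

Laspeyres price index uses base-period quantities as weights.
ΣP(2006)·Q(2005) = 3859.78×6 + 11708.65×10 + 285.18×8 = 23158.68 + 117086.5 + 2281.44 = 142526.62
ΣP(2005)·Q(2005) = 3012.51×6 + 8834.81×10 + 275.10×8 = 18075.06 + 88348.1 + 2200.8 = 108623.96
Index = 142526.62 / 108623.96 × 100 = 131.2110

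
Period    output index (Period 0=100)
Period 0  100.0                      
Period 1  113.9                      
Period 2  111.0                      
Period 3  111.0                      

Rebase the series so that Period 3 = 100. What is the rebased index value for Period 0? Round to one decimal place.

90.1

Rebased(Period 0) = 100.0 / 111.0 × 100 = 90.0901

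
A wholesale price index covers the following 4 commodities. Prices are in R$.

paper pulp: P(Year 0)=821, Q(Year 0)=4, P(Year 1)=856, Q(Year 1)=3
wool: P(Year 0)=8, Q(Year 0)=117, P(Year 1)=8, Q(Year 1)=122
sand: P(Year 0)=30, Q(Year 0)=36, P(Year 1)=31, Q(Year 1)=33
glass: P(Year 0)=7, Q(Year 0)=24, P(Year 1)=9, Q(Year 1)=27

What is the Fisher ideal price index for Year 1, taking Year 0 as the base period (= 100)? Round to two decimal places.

Laspeyres component (base-period weights):
ΣP(Year 1)Q(Year 0) = 856×4 + 8×117 + 31×36 + 9×24 = 3424 + 936 + 1116 + 216 = 5692
ΣP(Year 0)Q(Year 0) = 821×4 + 8×117 + 30×36 + 7×24 = 3284 + 936 + 1080 + 168 = 5468
L = 5692 / 5468 × 100 = 104.0966
Paasche component (current-period weights):
ΣP(Year 1)Q(Year 1) = 856×3 + 8×122 + 31×33 + 9×27 = 2568 + 976 + 1023 + 243 = 4810
ΣP(Year 0)Q(Year 1) = 821×3 + 8×122 + 30×33 + 7×27 = 2463 + 976 + 990 + 189 = 4618
P = 4810 / 4618 × 100 = 104.1576
Fisher = √(L × P) = √(104.0966 × 104.1576) = 104.1271

104.13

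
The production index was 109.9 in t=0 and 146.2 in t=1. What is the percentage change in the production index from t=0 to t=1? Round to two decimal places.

33.03%

Change = (146.2 − 109.9) / 109.9 × 100
       = 36.3 / 109.9 × 100 = 33.0300%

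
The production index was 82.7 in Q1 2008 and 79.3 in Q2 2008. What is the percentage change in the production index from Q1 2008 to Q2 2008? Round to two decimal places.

-4.11%

Change = (79.3 − 82.7) / 82.7 × 100
       = -3.4 / 82.7 × 100 = -4.1112%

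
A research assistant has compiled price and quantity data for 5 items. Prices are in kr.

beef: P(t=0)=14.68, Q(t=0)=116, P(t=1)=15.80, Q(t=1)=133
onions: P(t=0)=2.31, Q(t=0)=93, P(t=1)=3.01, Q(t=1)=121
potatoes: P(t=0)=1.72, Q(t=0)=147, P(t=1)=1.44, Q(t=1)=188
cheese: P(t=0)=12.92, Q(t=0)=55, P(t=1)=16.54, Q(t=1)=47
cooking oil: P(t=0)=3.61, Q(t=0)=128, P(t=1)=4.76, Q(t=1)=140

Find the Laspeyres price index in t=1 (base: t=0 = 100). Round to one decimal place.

115.0

Laspeyres price index uses base-period quantities as weights.
ΣP(t=1)·Q(t=0) = 15.80×116 + 3.01×93 + 1.44×147 + 16.54×55 + 4.76×128 = 1832.8 + 279.93 + 211.68 + 909.7 + 609.28 = 3843.39
ΣP(t=0)·Q(t=0) = 14.68×116 + 2.31×93 + 1.72×147 + 12.92×55 + 3.61×128 = 1702.88 + 214.83 + 252.84 + 710.6 + 462.08 = 3343.23
Index = 3843.39 / 3343.23 × 100 = 114.9604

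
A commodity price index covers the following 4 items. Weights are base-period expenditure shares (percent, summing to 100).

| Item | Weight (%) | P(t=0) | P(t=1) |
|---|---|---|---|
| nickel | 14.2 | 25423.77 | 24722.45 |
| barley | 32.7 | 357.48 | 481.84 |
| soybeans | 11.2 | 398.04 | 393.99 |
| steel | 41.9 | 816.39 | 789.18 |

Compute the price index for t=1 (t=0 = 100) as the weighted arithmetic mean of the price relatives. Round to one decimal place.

nickel: 14.2 × (24722.45/25423.77) = 14.2 × 0.972415 = 13.8083
barley: 32.7 × (481.84/357.48) = 32.7 × 1.347880 = 44.0757
soybeans: 11.2 × (393.99/398.04) = 11.2 × 0.989825 = 11.0860
steel: 41.9 × (789.18/816.39) = 41.9 × 0.966670 = 40.5035
Index = Σ wᵢ·(p₁ᵢ/p₀ᵢ) = 13.8083 + 44.0757 + 11.0860 + 40.5035 = 109.4735

109.5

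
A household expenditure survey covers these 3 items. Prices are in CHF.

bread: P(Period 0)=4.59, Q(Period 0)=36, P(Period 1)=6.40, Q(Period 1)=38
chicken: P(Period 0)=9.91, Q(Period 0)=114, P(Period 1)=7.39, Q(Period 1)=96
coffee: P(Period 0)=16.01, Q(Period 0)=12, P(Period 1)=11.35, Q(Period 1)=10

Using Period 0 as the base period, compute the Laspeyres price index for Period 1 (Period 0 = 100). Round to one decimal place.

Laspeyres price index uses base-period quantities as weights.
ΣP(Period 1)·Q(Period 0) = 6.40×36 + 7.39×114 + 11.35×12 = 230.4 + 842.46 + 136.2 = 1209.06
ΣP(Period 0)·Q(Period 0) = 4.59×36 + 9.91×114 + 16.01×12 = 165.24 + 1129.74 + 192.12 = 1487.1
Index = 1209.06 / 1487.1 × 100 = 81.3032

81.3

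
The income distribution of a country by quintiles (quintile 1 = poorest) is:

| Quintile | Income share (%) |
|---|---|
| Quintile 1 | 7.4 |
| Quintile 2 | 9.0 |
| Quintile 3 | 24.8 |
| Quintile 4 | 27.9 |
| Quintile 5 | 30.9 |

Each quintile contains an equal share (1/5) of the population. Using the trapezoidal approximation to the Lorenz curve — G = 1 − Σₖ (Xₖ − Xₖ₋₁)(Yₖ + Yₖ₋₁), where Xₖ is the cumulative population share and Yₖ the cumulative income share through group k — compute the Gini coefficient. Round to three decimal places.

0.264

Cumulative income shares Yₖ: 0.0740, 0.1640, 0.4120, 0.6910, 1.0000
Σ (Xₖ−Xₖ₋₁)(Yₖ+Yₖ₋₁) = (1/5)(0.0740+0.0000) + (1/5)(0.1640+0.0740) + (1/5)(0.4120+0.1640) + (1/5)(0.6910+0.4120) + (1/5)(1.0000+0.6910)
  = 0.0148 + 0.0476 + 0.1152 + 0.2206 + 0.3382 = 0.7364
G = 1 − 0.7364 = 0.2636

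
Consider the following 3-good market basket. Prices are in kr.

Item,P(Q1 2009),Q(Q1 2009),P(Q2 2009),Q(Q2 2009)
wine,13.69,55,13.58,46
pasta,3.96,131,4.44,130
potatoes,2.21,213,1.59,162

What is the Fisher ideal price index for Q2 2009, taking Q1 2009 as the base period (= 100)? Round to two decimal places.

96.40

Laspeyres component (base-period weights):
ΣP(Q2 2009)Q(Q1 2009) = 13.58×55 + 4.44×131 + 1.59×213 = 746.9 + 581.64 + 338.67 = 1667.21
ΣP(Q1 2009)Q(Q1 2009) = 13.69×55 + 3.96×131 + 2.21×213 = 752.95 + 518.76 + 470.73 = 1742.44
L = 1667.21 / 1742.44 × 100 = 95.6825
Paasche component (current-period weights):
ΣP(Q2 2009)Q(Q2 2009) = 13.58×46 + 4.44×130 + 1.59×162 = 624.68 + 577.2 + 257.58 = 1459.46
ΣP(Q1 2009)Q(Q2 2009) = 13.69×46 + 3.96×130 + 2.21×162 = 629.74 + 514.8 + 358.02 = 1502.56
P = 1459.46 / 1502.56 × 100 = 97.1316
Fisher = √(L × P) = √(95.6825 × 97.1316) = 96.4043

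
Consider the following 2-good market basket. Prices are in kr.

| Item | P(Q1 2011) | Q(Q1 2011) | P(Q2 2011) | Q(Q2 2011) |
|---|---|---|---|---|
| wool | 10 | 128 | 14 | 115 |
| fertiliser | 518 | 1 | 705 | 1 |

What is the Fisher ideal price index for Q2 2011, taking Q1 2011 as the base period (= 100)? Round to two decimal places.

138.83

Laspeyres component (base-period weights):
ΣP(Q2 2011)Q(Q1 2011) = 14×128 + 705×1 = 1792 + 705 = 2497
ΣP(Q1 2011)Q(Q1 2011) = 10×128 + 518×1 = 1280 + 518 = 1798
L = 2497 / 1798 × 100 = 138.8765
Paasche component (current-period weights):
ΣP(Q2 2011)Q(Q2 2011) = 14×115 + 705×1 = 1610 + 705 = 2315
ΣP(Q1 2011)Q(Q2 2011) = 10×115 + 518×1 = 1150 + 518 = 1668
P = 2315 / 1668 × 100 = 138.7890
Fisher = √(L × P) = √(138.8765 × 138.7890) = 138.8327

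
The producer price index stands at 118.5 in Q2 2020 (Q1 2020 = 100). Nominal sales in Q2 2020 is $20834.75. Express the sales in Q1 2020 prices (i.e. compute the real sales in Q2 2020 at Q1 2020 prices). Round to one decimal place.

Real = Nominal ÷ (Index/100) = 20834.75 ÷ (118.5/100)
     = 20834.75 ÷ 1.185 = 17582.0675

17582.1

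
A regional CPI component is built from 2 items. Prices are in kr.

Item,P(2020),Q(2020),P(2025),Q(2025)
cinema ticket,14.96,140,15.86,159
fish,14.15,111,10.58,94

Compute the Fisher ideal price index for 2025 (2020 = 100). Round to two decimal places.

93.71

Laspeyres component (base-period weights):
ΣP(2025)Q(2020) = 15.86×140 + 10.58×111 = 2220.4 + 1174.38 = 3394.78
ΣP(2020)Q(2020) = 14.96×140 + 14.15×111 = 2094.4 + 1570.65 = 3665.05
L = 3394.78 / 3665.05 × 100 = 92.6257
Paasche component (current-period weights):
ΣP(2025)Q(2025) = 15.86×159 + 10.58×94 = 2521.74 + 994.52 = 3516.26
ΣP(2020)Q(2025) = 14.96×159 + 14.15×94 = 2378.64 + 1330.1 = 3708.74
P = 3516.26 / 3708.74 × 100 = 94.8101
Fisher = √(L × P) = √(92.6257 × 94.8101) = 93.7116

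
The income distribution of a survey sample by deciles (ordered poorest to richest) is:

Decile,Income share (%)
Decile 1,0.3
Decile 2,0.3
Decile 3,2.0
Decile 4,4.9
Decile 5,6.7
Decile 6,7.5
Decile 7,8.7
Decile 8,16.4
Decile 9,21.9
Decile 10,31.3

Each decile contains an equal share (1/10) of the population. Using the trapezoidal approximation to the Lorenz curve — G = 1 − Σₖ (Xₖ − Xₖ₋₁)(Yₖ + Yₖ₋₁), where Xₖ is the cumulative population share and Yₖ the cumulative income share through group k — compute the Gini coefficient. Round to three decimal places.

0.514

Cumulative income shares Yₖ: 0.0030, 0.0060, 0.0260, 0.0750, 0.1420, 0.2170, 0.3040, 0.4680, 0.6870, 1.0000
Σ (Xₖ−Xₖ₋₁)(Yₖ+Yₖ₋₁) = (1/10)(0.0030+0.0000) + (1/10)(0.0060+0.0030) + (1/10)(0.0260+0.0060) + (1/10)(0.0750+0.0260) + (1/10)(0.1420+0.0750) + (1/10)(0.2170+0.1420) + (1/10)(0.3040+0.2170) + (1/10)(0.4680+0.3040) + (1/10)(0.6870+0.4680) + (1/10)(1.0000+0.6870)
  = 0.0003 + 0.0009 + 0.0032 + 0.0101 + 0.0217 + 0.0359 + 0.0521 + 0.0772 + 0.1155 + 0.1687 = 0.4856
G = 1 − 0.4856 = 0.5144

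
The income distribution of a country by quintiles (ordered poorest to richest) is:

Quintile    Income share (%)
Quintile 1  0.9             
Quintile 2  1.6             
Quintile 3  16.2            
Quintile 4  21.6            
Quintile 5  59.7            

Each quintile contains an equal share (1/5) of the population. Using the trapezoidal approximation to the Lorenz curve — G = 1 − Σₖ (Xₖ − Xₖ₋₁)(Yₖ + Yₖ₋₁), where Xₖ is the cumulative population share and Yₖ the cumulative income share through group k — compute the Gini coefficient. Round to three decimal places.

Cumulative income shares Yₖ: 0.0090, 0.0250, 0.1870, 0.4030, 1.0000
Σ (Xₖ−Xₖ₋₁)(Yₖ+Yₖ₋₁) = (1/5)(0.0090+0.0000) + (1/5)(0.0250+0.0090) + (1/5)(0.1870+0.0250) + (1/5)(0.4030+0.1870) + (1/5)(1.0000+0.4030)
  = 0.0018 + 0.0068 + 0.0424 + 0.1180 + 0.2806 = 0.4496
G = 1 − 0.4496 = 0.5504

0.550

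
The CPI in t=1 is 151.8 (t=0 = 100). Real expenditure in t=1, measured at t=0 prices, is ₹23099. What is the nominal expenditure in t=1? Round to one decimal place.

35064.3

Nominal = Real × (Index/100) = 23099 × (151.8/100)
        = 23099 × 1.518 = 35064.2820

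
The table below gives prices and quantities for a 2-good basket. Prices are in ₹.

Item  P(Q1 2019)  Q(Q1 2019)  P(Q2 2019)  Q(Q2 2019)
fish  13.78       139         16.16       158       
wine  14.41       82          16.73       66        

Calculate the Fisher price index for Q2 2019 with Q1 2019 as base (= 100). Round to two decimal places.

116.87

Laspeyres component (base-period weights):
ΣP(Q2 2019)Q(Q1 2019) = 16.16×139 + 16.73×82 = 2246.24 + 1371.86 = 3618.1
ΣP(Q1 2019)Q(Q1 2019) = 13.78×139 + 14.41×82 = 1915.42 + 1181.62 = 3097.04
L = 3618.1 / 3097.04 × 100 = 116.8245
Paasche component (current-period weights):
ΣP(Q2 2019)Q(Q2 2019) = 16.16×158 + 16.73×66 = 2553.28 + 1104.18 = 3657.46
ΣP(Q1 2019)Q(Q2 2019) = 13.78×158 + 14.41×66 = 2177.24 + 951.06 = 3128.3
P = 3657.46 / 3128.3 × 100 = 116.9153
Fisher = √(L × P) = √(116.8245 × 116.9153) = 116.8698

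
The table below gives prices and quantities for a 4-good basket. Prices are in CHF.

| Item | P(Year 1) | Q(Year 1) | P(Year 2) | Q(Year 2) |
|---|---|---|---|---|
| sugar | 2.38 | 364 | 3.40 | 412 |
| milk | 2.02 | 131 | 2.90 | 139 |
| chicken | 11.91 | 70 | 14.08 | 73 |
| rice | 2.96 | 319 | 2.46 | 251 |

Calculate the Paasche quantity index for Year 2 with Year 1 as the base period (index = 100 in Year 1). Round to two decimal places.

101.81

Paasche quantity index uses current-period prices as weights.
ΣP(Year 2)·Q(Year 2) = 3.40×412 + 2.90×139 + 14.08×73 + 2.46×251 = 1400.8 + 403.1 + 1027.84 + 617.46 = 3449.2
ΣP(Year 2)·Q(Year 1) = 3.40×364 + 2.90×131 + 14.08×70 + 2.46×319 = 1237.6 + 379.9 + 985.6 + 784.74 = 3387.84
Index = 3449.2 / 3387.84 × 100 = 101.8112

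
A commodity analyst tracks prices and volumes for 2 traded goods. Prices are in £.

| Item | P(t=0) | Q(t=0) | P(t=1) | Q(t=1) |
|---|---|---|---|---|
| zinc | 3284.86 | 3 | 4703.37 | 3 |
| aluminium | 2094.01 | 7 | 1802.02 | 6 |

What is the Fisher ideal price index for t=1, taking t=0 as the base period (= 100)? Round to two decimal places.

110.09

Laspeyres component (base-period weights):
ΣP(t=1)Q(t=0) = 4703.37×3 + 1802.02×7 = 14110.11 + 12614.14 = 26724.25
ΣP(t=0)Q(t=0) = 3284.86×3 + 2094.01×7 = 9854.58 + 14658.07 = 24512.65
L = 26724.25 / 24512.65 × 100 = 109.0223
Paasche component (current-period weights):
ΣP(t=1)Q(t=1) = 4703.37×3 + 1802.02×6 = 14110.11 + 10812.12 = 24922.23
ΣP(t=0)Q(t=1) = 3284.86×3 + 2094.01×6 = 9854.58 + 12564.06 = 22418.64
P = 24922.23 / 22418.64 × 100 = 111.1674
Fisher = √(L × P) = √(109.0223 × 111.1674) = 110.0896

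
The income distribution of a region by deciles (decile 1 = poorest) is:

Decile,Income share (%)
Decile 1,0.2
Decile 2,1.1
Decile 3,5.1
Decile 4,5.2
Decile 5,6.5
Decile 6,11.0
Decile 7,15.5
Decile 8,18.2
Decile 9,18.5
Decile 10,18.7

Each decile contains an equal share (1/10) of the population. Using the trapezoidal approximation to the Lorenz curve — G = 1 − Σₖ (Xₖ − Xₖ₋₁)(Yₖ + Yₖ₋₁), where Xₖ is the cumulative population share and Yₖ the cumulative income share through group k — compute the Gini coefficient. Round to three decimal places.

0.389

Cumulative income shares Yₖ: 0.0020, 0.0130, 0.0640, 0.1160, 0.1810, 0.2910, 0.4460, 0.6280, 0.8130, 1.0000
Σ (Xₖ−Xₖ₋₁)(Yₖ+Yₖ₋₁) = (1/10)(0.0020+0.0000) + (1/10)(0.0130+0.0020) + (1/10)(0.0640+0.0130) + (1/10)(0.1160+0.0640) + (1/10)(0.1810+0.1160) + (1/10)(0.2910+0.1810) + (1/10)(0.4460+0.2910) + (1/10)(0.6280+0.4460) + (1/10)(0.8130+0.6280) + (1/10)(1.0000+0.8130)
  = 0.0002 + 0.0015 + 0.0077 + 0.0180 + 0.0297 + 0.0472 + 0.0737 + 0.1074 + 0.1441 + 0.1813 = 0.6108
G = 1 − 0.6108 = 0.3892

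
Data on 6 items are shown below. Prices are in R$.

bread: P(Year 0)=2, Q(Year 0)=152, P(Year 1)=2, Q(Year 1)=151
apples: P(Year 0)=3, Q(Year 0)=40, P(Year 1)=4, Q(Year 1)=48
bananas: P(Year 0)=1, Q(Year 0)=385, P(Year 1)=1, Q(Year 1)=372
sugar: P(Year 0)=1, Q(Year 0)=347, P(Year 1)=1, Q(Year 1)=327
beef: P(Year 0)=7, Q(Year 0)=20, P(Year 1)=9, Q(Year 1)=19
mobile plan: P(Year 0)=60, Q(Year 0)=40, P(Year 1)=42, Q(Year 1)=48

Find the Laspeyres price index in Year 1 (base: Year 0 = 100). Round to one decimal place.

Laspeyres price index uses base-period quantities as weights.
ΣP(Year 1)·Q(Year 0) = 2×152 + 4×40 + 1×385 + 1×347 + 9×20 + 42×40 = 304 + 160 + 385 + 347 + 180 + 1680 = 3056
ΣP(Year 0)·Q(Year 0) = 2×152 + 3×40 + 1×385 + 1×347 + 7×20 + 60×40 = 304 + 120 + 385 + 347 + 140 + 2400 = 3696
Index = 3056 / 3696 × 100 = 82.6840

82.7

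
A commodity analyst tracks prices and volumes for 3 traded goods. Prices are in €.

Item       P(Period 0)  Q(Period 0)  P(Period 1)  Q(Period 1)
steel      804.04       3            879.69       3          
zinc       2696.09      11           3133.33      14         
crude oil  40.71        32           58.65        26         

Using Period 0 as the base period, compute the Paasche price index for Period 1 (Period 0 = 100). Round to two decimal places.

116.53

Paasche price index uses current-period quantities as weights.
ΣP(Period 1)·Q(Period 1) = 879.69×3 + 3133.33×14 + 58.65×26 = 2639.07 + 43866.62 + 1524.9 = 48030.59
ΣP(Period 0)·Q(Period 1) = 804.04×3 + 2696.09×14 + 40.71×26 = 2412.12 + 37745.26 + 1058.46 = 41215.84
Index = 48030.59 / 41215.84 × 100 = 116.5343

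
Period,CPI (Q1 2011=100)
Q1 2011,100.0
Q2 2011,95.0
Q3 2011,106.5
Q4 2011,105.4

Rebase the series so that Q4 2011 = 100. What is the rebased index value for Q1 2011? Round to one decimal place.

Rebased(Q1 2011) = 100.0 / 105.4 × 100 = 94.8767

94.9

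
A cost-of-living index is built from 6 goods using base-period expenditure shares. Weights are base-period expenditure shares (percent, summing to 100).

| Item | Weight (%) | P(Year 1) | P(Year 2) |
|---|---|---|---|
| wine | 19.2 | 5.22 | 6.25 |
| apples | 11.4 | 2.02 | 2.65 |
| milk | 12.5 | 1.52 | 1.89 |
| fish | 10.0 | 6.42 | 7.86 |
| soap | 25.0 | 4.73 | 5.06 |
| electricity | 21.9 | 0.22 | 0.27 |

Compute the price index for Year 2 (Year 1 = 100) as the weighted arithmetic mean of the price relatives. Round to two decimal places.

wine: 19.2 × (6.25/5.22) = 19.2 × 1.197318 = 22.9885
apples: 11.4 × (2.65/2.02) = 11.4 × 1.311881 = 14.9554
milk: 12.5 × (1.89/1.52) = 12.5 × 1.243421 = 15.5428
fish: 10.0 × (7.86/6.42) = 10.0 × 1.224299 = 12.2430
soap: 25.0 × (5.06/4.73) = 25.0 × 1.069767 = 26.7442
electricity: 21.9 × (0.27/0.22) = 21.9 × 1.227273 = 26.8773
Index = Σ wᵢ·(p₁ᵢ/p₀ᵢ) = 22.9885 + 14.9554 + 15.5428 + 12.2430 + 26.7442 + 26.8773 = 119.3512

119.35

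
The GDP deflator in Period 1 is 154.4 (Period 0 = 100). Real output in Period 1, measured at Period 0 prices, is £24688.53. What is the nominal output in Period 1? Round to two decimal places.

38119.09

Nominal = Real × (Index/100) = 24688.53 × (154.4/100)
        = 24688.53 × 1.544 = 38119.0903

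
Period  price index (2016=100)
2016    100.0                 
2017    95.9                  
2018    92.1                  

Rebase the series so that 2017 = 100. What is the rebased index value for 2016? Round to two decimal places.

104.28

Rebased(2016) = 100.0 / 95.9 × 100 = 104.2753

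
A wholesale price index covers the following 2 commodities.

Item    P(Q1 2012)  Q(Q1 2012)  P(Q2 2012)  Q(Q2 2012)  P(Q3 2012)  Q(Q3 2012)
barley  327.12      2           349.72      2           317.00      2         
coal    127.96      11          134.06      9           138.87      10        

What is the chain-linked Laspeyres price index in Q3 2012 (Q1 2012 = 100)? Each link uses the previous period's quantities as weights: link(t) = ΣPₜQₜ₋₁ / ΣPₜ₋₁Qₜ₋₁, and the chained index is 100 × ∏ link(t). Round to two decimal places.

104.22

Link Q1 2012→Q2 2012:
ΣP(Q2 2012)Q(Q1 2012) = 349.72×2 + 134.06×11 = 699.44 + 1474.66 = 2174.1
ΣP(Q1 2012)Q(Q1 2012) = 327.12×2 + 127.96×11 = 654.24 + 1407.56 = 2061.8
link = 2174.1/2061.8 = 1.054467
Link Q2 2012→Q3 2012:
ΣP(Q3 2012)Q(Q2 2012) = 317.00×2 + 138.87×9 = 634 + 1249.83 = 1883.83
ΣP(Q2 2012)Q(Q2 2012) = 349.72×2 + 134.06×9 = 699.44 + 1206.54 = 1905.98
link = 1883.83/1905.98 = 0.988379
Chained index = 100 × 1.054467 × 0.988379 = 104.2213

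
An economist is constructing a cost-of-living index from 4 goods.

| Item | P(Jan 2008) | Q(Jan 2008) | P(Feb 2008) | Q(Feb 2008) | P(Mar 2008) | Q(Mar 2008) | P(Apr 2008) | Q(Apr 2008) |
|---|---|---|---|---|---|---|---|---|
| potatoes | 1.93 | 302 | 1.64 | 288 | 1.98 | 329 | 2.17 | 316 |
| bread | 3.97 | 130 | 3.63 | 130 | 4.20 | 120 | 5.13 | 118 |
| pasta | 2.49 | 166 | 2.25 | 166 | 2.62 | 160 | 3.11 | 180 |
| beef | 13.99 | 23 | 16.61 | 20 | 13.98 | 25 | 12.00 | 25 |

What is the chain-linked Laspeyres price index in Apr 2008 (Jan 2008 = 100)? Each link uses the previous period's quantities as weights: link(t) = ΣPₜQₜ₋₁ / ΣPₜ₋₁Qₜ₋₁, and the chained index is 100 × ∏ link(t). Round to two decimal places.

115.22

Link Jan 2008→Feb 2008:
ΣP(Feb 2008)Q(Jan 2008) = 1.64×302 + 3.63×130 + 2.25×166 + 16.61×23 = 495.28 + 471.9 + 373.5 + 382.03 = 1722.71
ΣP(Jan 2008)Q(Jan 2008) = 1.93×302 + 3.97×130 + 2.49×166 + 13.99×23 = 582.86 + 516.1 + 413.34 + 321.77 = 1834.07
link = 1722.71/1834.07 = 0.939283
Link Feb 2008→Mar 2008:
ΣP(Mar 2008)Q(Feb 2008) = 1.98×288 + 4.20×130 + 2.62×166 + 13.98×20 = 570.24 + 546 + 434.92 + 279.6 = 1830.76
ΣP(Feb 2008)Q(Feb 2008) = 1.64×288 + 3.63×130 + 2.25×166 + 16.61×20 = 472.32 + 471.9 + 373.5 + 332.2 = 1649.92
link = 1830.76/1649.92 = 1.109605
Link Mar 2008→Apr 2008:
ΣP(Apr 2008)Q(Mar 2008) = 2.17×329 + 5.13×120 + 3.11×160 + 12.00×25 = 713.93 + 615.6 + 497.6 + 300 = 2127.13
ΣP(Mar 2008)Q(Mar 2008) = 1.98×329 + 4.20×120 + 2.62×160 + 13.98×25 = 651.42 + 504 + 419.2 + 349.5 = 1924.12
link = 2127.13/1924.12 = 1.105508
Chained index = 100 × 0.939283 × 1.109605 × 1.105508 = 115.2197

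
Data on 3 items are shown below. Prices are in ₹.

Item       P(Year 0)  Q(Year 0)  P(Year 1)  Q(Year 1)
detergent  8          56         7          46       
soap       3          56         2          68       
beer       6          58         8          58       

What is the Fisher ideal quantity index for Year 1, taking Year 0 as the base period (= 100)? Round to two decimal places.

Laspeyres component (base-period weights):
ΣP(Year 0)Q(Year 1) = 8×46 + 3×68 + 6×58 = 368 + 204 + 348 = 920
ΣP(Year 0)Q(Year 0) = 8×56 + 3×56 + 6×58 = 448 + 168 + 348 = 964
L = 920 / 964 × 100 = 95.4357
Paasche component (current-period weights):
ΣP(Year 1)Q(Year 1) = 7×46 + 2×68 + 8×58 = 322 + 136 + 464 = 922
ΣP(Year 1)Q(Year 0) = 7×56 + 2×56 + 8×58 = 392 + 112 + 464 = 968
P = 922 / 968 × 100 = 95.2479
Fisher = √(L × P) = √(95.4357 × 95.2479) = 95.3418

95.34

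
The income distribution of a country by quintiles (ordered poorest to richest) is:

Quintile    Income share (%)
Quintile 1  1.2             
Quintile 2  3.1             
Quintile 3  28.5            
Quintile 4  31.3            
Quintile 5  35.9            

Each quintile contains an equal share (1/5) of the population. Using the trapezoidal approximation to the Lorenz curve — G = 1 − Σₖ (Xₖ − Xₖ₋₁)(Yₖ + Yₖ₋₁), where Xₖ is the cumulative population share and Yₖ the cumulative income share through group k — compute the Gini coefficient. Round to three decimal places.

0.390

Cumulative income shares Yₖ: 0.0120, 0.0430, 0.3280, 0.6410, 1.0000
Σ (Xₖ−Xₖ₋₁)(Yₖ+Yₖ₋₁) = (1/5)(0.0120+0.0000) + (1/5)(0.0430+0.0120) + (1/5)(0.3280+0.0430) + (1/5)(0.6410+0.3280) + (1/5)(1.0000+0.6410)
  = 0.0024 + 0.0110 + 0.0742 + 0.1938 + 0.3282 = 0.6096
G = 1 − 0.6096 = 0.3904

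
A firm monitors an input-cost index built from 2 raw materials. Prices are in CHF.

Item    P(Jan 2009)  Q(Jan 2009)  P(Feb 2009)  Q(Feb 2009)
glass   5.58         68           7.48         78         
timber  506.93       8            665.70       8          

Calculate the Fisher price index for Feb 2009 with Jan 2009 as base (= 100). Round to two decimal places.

Laspeyres component (base-period weights):
ΣP(Feb 2009)Q(Jan 2009) = 7.48×68 + 665.70×8 = 508.64 + 5325.6 = 5834.24
ΣP(Jan 2009)Q(Jan 2009) = 5.58×68 + 506.93×8 = 379.44 + 4055.44 = 4434.88
L = 5834.24 / 4434.88 × 100 = 131.5535
Paasche component (current-period weights):
ΣP(Feb 2009)Q(Feb 2009) = 7.48×78 + 665.70×8 = 583.44 + 5325.6 = 5909.04
ΣP(Jan 2009)Q(Feb 2009) = 5.58×78 + 506.93×8 = 435.24 + 4055.44 = 4490.68
P = 5909.04 / 4490.68 × 100 = 131.5845
Fisher = √(L × P) = √(131.5535 × 131.5845) = 131.5690

131.57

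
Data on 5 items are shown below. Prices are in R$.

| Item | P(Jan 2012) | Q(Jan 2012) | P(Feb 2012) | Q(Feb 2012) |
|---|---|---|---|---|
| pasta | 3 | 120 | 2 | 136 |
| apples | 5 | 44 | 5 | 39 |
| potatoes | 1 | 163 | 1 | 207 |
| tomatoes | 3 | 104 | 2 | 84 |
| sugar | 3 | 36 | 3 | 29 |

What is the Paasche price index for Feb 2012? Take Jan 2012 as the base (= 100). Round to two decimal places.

Paasche price index uses current-period quantities as weights.
ΣP(Feb 2012)·Q(Feb 2012) = 2×136 + 5×39 + 1×207 + 2×84 + 3×29 = 272 + 195 + 207 + 168 + 87 = 929
ΣP(Jan 2012)·Q(Feb 2012) = 3×136 + 5×39 + 1×207 + 3×84 + 3×29 = 408 + 195 + 207 + 252 + 87 = 1149
Index = 929 / 1149 × 100 = 80.8529

80.85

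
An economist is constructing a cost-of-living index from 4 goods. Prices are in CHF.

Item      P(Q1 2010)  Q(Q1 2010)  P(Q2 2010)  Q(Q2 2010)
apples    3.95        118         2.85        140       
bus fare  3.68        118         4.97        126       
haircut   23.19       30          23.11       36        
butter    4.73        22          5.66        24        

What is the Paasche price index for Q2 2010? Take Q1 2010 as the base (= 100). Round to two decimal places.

101.42

Paasche price index uses current-period quantities as weights.
ΣP(Q2 2010)·Q(Q2 2010) = 2.85×140 + 4.97×126 + 23.11×36 + 5.66×24 = 399 + 626.22 + 831.96 + 135.84 = 1993.02
ΣP(Q1 2010)·Q(Q2 2010) = 3.95×140 + 3.68×126 + 23.19×36 + 4.73×24 = 553 + 463.68 + 834.84 + 113.52 = 1965.04
Index = 1993.02 / 1965.04 × 100 = 101.4239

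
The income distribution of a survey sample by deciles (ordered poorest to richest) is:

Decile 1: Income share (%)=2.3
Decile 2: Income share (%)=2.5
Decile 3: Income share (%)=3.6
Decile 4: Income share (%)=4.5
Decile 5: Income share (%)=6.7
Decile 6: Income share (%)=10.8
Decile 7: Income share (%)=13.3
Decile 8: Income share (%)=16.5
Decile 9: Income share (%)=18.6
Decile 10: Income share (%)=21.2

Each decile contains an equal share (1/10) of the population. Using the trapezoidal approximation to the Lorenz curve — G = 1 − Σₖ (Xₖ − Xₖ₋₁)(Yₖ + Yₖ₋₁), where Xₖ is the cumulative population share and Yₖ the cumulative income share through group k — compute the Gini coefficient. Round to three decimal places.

0.378

Cumulative income shares Yₖ: 0.0230, 0.0480, 0.0840, 0.1290, 0.1960, 0.3040, 0.4370, 0.6020, 0.7880, 1.0000
Σ (Xₖ−Xₖ₋₁)(Yₖ+Yₖ₋₁) = (1/10)(0.0230+0.0000) + (1/10)(0.0480+0.0230) + (1/10)(0.0840+0.0480) + (1/10)(0.1290+0.0840) + (1/10)(0.1960+0.1290) + (1/10)(0.3040+0.1960) + (1/10)(0.4370+0.3040) + (1/10)(0.6020+0.4370) + (1/10)(0.7880+0.6020) + (1/10)(1.0000+0.7880)
  = 0.0023 + 0.0071 + 0.0132 + 0.0213 + 0.0325 + 0.0500 + 0.0741 + 0.1039 + 0.1390 + 0.1788 = 0.6222
G = 1 − 0.6222 = 0.3778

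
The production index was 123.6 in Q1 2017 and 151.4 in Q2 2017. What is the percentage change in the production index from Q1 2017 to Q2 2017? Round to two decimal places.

22.49%

Change = (151.4 − 123.6) / 123.6 × 100
       = 27.8 / 123.6 × 100 = 22.4919%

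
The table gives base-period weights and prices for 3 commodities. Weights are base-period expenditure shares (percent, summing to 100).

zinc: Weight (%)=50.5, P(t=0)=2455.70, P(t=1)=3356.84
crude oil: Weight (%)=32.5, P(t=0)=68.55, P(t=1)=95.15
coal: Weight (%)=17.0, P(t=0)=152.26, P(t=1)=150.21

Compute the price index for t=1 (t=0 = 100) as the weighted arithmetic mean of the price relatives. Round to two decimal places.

130.91

zinc: 50.5 × (3356.84/2455.70) = 50.5 × 1.366959 = 69.0314
crude oil: 32.5 × (95.15/68.55) = 32.5 × 1.388038 = 45.1112
coal: 17.0 × (150.21/152.26) = 17.0 × 0.986536 = 16.7711
Index = Σ wᵢ·(p₁ᵢ/p₀ᵢ) = 69.0314 + 45.1112 + 16.7711 = 130.9138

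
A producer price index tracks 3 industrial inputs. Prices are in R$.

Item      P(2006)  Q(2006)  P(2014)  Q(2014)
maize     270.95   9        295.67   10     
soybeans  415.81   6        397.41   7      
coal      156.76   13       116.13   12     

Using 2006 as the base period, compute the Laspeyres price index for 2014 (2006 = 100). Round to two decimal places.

Laspeyres price index uses base-period quantities as weights.
ΣP(2014)·Q(2006) = 295.67×9 + 397.41×6 + 116.13×13 = 2661.03 + 2384.46 + 1509.69 = 6555.18
ΣP(2006)·Q(2006) = 270.95×9 + 415.81×6 + 156.76×13 = 2438.55 + 2494.86 + 2037.88 = 6971.29
Index = 6555.18 / 6971.29 × 100 = 94.0311

94.03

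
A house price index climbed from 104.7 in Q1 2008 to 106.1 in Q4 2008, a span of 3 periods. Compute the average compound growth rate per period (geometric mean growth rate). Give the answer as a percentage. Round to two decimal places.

Growth factor = (106.1/104.7)^(1/3) = (1.013372)^(1/3) = 1.004437
Growth rate = 1.004437 − 1 = 0.004437 = 0.4437%

0.44%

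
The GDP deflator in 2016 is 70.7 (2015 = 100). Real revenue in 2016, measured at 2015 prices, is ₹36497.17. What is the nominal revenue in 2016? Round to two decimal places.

25803.50

Nominal = Real × (Index/100) = 36497.17 × (70.7/100)
        = 36497.17 × 0.707 = 25803.4992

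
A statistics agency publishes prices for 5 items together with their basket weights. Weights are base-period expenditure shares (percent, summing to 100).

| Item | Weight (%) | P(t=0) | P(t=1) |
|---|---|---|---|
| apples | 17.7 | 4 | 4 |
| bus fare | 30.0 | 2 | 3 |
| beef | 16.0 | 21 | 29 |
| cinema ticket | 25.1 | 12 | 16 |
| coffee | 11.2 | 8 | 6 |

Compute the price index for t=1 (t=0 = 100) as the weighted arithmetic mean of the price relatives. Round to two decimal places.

126.66

apples: 17.7 × (4/4) = 17.7 × 1.000000 = 17.7000
bus fare: 30.0 × (3/2) = 30.0 × 1.500000 = 45.0000
beef: 16.0 × (29/21) = 16.0 × 1.380952 = 22.0952
cinema ticket: 25.1 × (16/12) = 25.1 × 1.333333 = 33.4667
coffee: 11.2 × (6/8) = 11.2 × 0.750000 = 8.4000
Index = Σ wᵢ·(p₁ᵢ/p₀ᵢ) = 17.7000 + 45.0000 + 22.0952 + 33.4667 + 8.4000 = 126.6619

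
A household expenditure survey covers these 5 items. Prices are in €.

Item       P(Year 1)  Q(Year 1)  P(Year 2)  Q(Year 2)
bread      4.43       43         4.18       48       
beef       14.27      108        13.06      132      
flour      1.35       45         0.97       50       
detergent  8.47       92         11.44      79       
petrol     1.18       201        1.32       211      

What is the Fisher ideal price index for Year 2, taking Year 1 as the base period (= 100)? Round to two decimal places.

Laspeyres component (base-period weights):
ΣP(Year 2)Q(Year 1) = 4.18×43 + 13.06×108 + 0.97×45 + 11.44×92 + 1.32×201 = 179.74 + 1410.48 + 43.65 + 1052.48 + 265.32 = 2951.67
ΣP(Year 1)Q(Year 1) = 4.43×43 + 14.27×108 + 1.35×45 + 8.47×92 + 1.18×201 = 190.49 + 1541.16 + 60.75 + 779.24 + 237.18 = 2808.82
L = 2951.67 / 2808.82 × 100 = 105.0858
Paasche component (current-period weights):
ΣP(Year 2)Q(Year 2) = 4.18×48 + 13.06×132 + 0.97×50 + 11.44×79 + 1.32×211 = 200.64 + 1723.92 + 48.5 + 903.76 + 278.52 = 3155.34
ΣP(Year 1)Q(Year 2) = 4.43×48 + 14.27×132 + 1.35×50 + 8.47×79 + 1.18×211 = 212.64 + 1883.64 + 67.5 + 669.13 + 248.98 = 3081.89
P = 3155.34 / 3081.89 × 100 = 102.3833
Fisher = √(L × P) = √(105.0858 × 102.3833) = 103.7257

103.73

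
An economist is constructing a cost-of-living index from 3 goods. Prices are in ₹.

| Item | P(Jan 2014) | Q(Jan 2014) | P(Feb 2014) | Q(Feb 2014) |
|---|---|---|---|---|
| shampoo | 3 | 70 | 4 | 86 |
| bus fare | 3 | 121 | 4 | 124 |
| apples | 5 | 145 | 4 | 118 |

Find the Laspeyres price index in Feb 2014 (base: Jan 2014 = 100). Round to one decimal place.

Laspeyres price index uses base-period quantities as weights.
ΣP(Feb 2014)·Q(Jan 2014) = 4×70 + 4×121 + 4×145 = 280 + 484 + 580 = 1344
ΣP(Jan 2014)·Q(Jan 2014) = 3×70 + 3×121 + 5×145 = 210 + 363 + 725 = 1298
Index = 1344 / 1298 × 100 = 103.5439

103.5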